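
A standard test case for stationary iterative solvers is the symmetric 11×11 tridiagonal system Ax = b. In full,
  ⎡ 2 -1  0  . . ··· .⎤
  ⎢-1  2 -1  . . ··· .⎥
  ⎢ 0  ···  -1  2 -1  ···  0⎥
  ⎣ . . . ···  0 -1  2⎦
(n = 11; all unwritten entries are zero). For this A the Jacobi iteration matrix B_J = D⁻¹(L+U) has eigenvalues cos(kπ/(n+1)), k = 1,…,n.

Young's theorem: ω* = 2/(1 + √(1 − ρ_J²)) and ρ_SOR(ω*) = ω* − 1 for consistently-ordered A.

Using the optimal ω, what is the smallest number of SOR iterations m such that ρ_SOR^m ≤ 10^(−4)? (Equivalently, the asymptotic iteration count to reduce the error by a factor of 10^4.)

m = 18

With n=11, ρ(Jacobi) = cos(π/12) = 0.9659258.
√(1−ρ_J²) = |sin(π/12)| = 0.2588190
ω* = 2/(1+0.2588190) = 1.5887908
and ρ(B_{ω*}) = 1.5887908 − 1 = 0.5887908.
4·ln10 = 9.21034; −ln(0.5887908) = 0.529684; m = ⌈9.21034/0.529684⌉ = ⌈17.388⌉ = 18.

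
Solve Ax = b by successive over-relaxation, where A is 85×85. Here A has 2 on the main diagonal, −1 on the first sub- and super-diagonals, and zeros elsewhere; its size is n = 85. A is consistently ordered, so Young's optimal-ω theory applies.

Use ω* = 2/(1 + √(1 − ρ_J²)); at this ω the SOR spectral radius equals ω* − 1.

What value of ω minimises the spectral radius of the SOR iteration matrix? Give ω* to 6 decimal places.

[ρ_J] n=85: ρ(B_J) = cos(π/(n+1)) = cos(π/86) = 0.999333.
root = sin(π/86) = 0.0365220  (since 1−cos² = sin²).
[ω*] 2 ÷ (1 + 0.0365220) = 2 ÷ 1.0365220 = 1.929530.
ρ_SOR = ω* − 1 ≈ 0.929530.

ω* = 1.929530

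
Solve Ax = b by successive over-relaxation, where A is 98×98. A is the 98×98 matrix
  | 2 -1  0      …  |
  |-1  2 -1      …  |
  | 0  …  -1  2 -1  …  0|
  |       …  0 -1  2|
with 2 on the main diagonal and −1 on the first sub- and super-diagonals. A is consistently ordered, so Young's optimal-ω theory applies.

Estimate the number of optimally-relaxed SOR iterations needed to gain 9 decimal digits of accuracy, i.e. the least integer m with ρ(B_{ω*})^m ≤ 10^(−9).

With n=98, ρ(Jacobi) = cos(π/99) = 0.9994965.
√(1−ρ_J²) simplifies to sin(π/99) = 0.0317279.
ω* = 2 / (1 + 0.0317279) = 2 / 1.0317279 ≈ 1.9384956.
ρ_SOR = ω* − 1 = 1.9384956 − 1 = 0.9384956.
For 9 digits: m = 9·ln10 / (−ln 0.9384956) = 20.7233/0.0634771 = 326.469; round up → m = 327.

m = 327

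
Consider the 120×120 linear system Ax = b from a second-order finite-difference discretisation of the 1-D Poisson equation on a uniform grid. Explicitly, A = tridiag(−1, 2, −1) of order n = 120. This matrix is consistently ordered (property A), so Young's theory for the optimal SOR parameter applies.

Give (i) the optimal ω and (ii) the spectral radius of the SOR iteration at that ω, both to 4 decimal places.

ω* = 1.9494, ρ_SOR = 0.9494

[ρ_J] n=120: ρ(B_J) = cos(π/(n+1)) = cos(π/121) = 0.9997.
√(1−ρ_J²) simplifies to sin(π/121) = 0.02596.
ω* = 2/(1 + 0.02596) = 2/1.02596 = 1.9494.
ρ_SOR = ω* − 1 ≈ 0.9494.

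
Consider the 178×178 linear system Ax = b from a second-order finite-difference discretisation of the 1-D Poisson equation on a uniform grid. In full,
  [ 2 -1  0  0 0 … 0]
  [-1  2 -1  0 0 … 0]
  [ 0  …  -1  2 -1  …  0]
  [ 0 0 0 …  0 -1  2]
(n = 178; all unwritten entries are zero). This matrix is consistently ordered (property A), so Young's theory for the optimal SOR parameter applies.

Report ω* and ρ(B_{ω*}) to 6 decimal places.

ω* = 1.965506, ρ_SOR = 0.965506

½·tridiag(1,0,1) at n=178: λ_k = cos(kπ/179); max |λ| at k=1 ⇒ ρ_J = cos(π/179) ≈ 0.999846.
√(1−ρ_J²) = |sin(π/179)| = 0.0175499
Young: ω* = 2/(1+√(1−ρ_J²)) = 2/(1+0.0175499) = 2/1.0175499 = 1.965506.
[ρ_SOR] ω* − 1 = 0.965506.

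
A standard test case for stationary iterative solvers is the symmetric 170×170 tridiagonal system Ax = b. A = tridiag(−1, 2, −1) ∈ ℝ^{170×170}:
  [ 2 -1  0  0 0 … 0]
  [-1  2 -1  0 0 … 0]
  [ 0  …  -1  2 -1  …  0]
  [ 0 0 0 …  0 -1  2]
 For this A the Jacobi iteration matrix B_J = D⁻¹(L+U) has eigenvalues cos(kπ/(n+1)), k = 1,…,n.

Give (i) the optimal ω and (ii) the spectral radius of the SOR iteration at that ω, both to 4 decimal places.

ω* = 1.9639, ρ_SOR = 0.9639

[ρ_J] n=170: ρ(B_J) = cos(π/(n+1)) = cos(π/171) = 0.9998.
√(1−ρ_J²) = |sin(π/171)| = 0.01837
ω* = 2/(1 + 0.01837) = 2/1.01837 = 1.9639.
At ω = 1.9639 every |λ(B_ω)| = ω−1, so ρ_SOR = 0.9639.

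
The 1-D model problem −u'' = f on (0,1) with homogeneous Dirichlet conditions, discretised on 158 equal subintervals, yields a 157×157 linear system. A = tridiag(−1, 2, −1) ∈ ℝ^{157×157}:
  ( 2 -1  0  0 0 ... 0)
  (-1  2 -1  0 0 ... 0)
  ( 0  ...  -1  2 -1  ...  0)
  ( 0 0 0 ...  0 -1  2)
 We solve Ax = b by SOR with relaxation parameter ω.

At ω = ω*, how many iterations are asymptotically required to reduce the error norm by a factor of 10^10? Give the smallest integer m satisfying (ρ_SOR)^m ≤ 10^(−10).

m = 579

B_J for the 157×157 system has eigenvalues cos(kπ/158); ρ_J = cos(π/158) = 0.9998023.
1 − cos²(π/158) = sin²(π/158) ⇒ √(1−ρ_J²) = sin(π/158) = 0.0198822.
[ω*] 2 ÷ (1 + 0.0198822) = 2 ÷ 1.0198822 = 1.9610108.
ρ_SOR = ω* − 1 = 1.9610108 − 1 = 0.9610108.
10·ln10 = 23.0259; −ln(0.9610108) = 0.0397696; m = ⌈23.0259/0.0397696⌉ = ⌈578.982⌉ = 579.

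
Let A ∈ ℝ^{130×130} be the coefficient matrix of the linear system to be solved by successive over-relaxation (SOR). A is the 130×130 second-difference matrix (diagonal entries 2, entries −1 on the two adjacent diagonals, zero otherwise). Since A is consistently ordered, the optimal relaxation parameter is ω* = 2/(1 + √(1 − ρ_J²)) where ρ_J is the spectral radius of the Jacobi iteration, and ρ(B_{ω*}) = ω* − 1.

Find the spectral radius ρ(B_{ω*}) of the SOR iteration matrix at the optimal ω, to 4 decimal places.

ρ_SOR = 0.9532

B_J for the 130×130 system has eigenvalues cos(kπ/131); ρ_J = cos(π/131) = 0.9997.
root = sin(π/131) = 0.02398  (since 1−cos² = sin²).
ω* = 2/(1 + 0.02398) = 2/1.02398 = 1.9532.
ρ_SOR = ω* − 1 = 1.9532 − 1 = 0.9532.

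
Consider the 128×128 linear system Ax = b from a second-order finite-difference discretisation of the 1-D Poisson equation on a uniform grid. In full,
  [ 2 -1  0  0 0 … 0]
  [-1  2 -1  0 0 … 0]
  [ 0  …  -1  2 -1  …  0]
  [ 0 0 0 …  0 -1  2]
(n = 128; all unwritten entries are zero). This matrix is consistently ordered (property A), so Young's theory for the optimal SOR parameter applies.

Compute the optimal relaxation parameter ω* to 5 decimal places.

ρ_J = max_k |cos(kπ/129)| = cos(π/129) = 0.99970
√(1 − cos²(π/129)) = sin(π/129) ≈ 0.024351.
So ω* = 2/1.024351 = 1.95246 (Young).
At ω = 1.95246 every |λ(B_ω)| = ω−1, so ρ_SOR = 0.95246.

ω* = 1.95246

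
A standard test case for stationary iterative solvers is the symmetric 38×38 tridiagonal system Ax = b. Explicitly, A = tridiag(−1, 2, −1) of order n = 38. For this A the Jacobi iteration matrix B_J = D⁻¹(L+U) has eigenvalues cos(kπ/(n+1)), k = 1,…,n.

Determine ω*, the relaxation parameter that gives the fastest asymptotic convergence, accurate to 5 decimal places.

B_J for the 38×38 system has eigenvalues cos(kπ/39); ρ_J = cos(π/39) = 0.99676.
√(1 − cos²(π/39)) = sin(π/39) ≈ 0.080467.
[ω*] 2 ÷ (1 + 0.080467) = 2 ÷ 1.080467 = 1.85105.
ρ_SOR = ω* − 1 ≈ 0.85105.

ω* = 1.85105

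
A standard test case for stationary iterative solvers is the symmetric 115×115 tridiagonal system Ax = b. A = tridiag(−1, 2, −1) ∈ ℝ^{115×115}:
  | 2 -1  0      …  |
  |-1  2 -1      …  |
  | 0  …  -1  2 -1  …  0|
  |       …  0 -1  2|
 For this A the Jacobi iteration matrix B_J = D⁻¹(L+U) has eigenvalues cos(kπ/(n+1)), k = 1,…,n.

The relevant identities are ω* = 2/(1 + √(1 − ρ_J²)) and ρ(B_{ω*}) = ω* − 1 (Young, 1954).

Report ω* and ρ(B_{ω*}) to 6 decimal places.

ω* = 1.947269, ρ_SOR = 0.947269

With n=115, ρ(Jacobi) = cos(π/116) = 0.999633.
√(1−ρ_J²) simplifies to sin(π/116) = 0.0270794.
Young: ω* = 2/(1+√(1−ρ_J²)) = 2/(1+0.0270794) = 2/1.0270794 = 1.947269.
[ρ_SOR] ω* − 1 = 0.947269.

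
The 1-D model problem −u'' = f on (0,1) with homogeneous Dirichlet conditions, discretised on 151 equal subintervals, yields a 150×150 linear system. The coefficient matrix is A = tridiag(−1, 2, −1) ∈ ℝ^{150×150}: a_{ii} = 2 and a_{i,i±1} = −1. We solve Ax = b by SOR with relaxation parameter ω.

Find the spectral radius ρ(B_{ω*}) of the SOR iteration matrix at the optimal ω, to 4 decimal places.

ρ_SOR = 0.9592

ρ_J = max_k |cos(kπ/151)| = cos(π/151) = 0.9998
root = sin(π/151) = 0.02080  (since 1−cos² = sin²).
[ω*] 2 ÷ (1 + 0.02080) = 2 ÷ 1.02080 = 1.9592.
ρ(B_{ω*}) = ω*−1 = 0.9592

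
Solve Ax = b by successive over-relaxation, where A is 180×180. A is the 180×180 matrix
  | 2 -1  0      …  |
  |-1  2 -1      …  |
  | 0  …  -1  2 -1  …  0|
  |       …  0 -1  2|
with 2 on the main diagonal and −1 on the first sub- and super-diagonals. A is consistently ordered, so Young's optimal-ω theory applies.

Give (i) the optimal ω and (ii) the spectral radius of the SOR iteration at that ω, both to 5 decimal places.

spectrum of D⁻¹(L+U) = {cos(kπ/181) : 1≤k≤180}; ρ_J = cos(π/181) = 0.99985.
1 − cos²(π/181) = sin²(π/181) ⇒ √(1−ρ_J²) = sin(π/181) = 0.017356.
[ω*] 2 ÷ (1 + 0.017356) = 2 ÷ 1.017356 = 1.96588.
ρ(B_{ω*}) = ω*−1 = 0.96588

ω* = 1.96588, ρ_SOR = 0.96588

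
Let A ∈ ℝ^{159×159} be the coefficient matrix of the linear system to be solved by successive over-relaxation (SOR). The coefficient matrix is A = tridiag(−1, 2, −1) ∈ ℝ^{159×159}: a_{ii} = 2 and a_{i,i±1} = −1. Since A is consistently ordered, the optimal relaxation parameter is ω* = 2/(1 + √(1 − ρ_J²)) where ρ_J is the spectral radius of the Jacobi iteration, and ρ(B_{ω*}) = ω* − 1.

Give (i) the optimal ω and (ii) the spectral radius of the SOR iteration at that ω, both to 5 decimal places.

n=159: λ(B_J) = 1 − λ(A)/2 = cos(kπ/160); k=1 gives ρ_J = 0.99981.
√(1 − cos²(π/160)) = sin(π/160) ≈ 0.019634.
ω* = 2/(1+0.019634) = 1.96149
Hence ρ(B_{ω*}) = 1.96149 − 1 = 0.96149.

ω* = 1.96149, ρ_SOR = 0.96149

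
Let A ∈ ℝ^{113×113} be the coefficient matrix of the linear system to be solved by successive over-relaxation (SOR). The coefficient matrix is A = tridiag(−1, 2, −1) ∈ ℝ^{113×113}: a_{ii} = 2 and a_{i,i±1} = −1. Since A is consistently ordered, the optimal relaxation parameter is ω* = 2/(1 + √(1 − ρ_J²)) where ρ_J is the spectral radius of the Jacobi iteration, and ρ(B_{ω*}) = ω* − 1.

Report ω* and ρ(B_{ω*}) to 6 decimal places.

B_J for the 113×113 system has eigenvalues cos(kπ/114); ρ_J = cos(π/114) = 0.999620.
√(1−ρ_J²) simplifies to sin(π/114) = 0.0275543.
ω* = 2/(1 + 0.0275543) = 2/1.0275543 = 1.946369.
[ρ_SOR] ω* − 1 = 0.946369.

ω* = 1.946369, ρ_SOR = 0.946369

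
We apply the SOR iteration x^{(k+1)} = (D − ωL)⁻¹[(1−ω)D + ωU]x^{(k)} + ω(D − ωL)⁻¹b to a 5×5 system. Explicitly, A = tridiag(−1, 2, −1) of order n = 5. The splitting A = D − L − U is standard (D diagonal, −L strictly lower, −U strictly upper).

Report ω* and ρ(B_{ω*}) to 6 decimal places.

n=5: λ(B_J) = 1 − λ(A)/2 = cos(kπ/6); k=1 gives ρ_J = 0.866025.
root = sin(π/6) = 0.5000000  (since 1−cos² = sin²).
[ω*] 2 ÷ (1 + 0.5000000) = 2 ÷ 1.5000000 = 1.333333.
and ρ(B_{ω*}) = 1.333333 − 1 = 0.333333.

ω* = 1.333333, ρ_SOR = 0.333333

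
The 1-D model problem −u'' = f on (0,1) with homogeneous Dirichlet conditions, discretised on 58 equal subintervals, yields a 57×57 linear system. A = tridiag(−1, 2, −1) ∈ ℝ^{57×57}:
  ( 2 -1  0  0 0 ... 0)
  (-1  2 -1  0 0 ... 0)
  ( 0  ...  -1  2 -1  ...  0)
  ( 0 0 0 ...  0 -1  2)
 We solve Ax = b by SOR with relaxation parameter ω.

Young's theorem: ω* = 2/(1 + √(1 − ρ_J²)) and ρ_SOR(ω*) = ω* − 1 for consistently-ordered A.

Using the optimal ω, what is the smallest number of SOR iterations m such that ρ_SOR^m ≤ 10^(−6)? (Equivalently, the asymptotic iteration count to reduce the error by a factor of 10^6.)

½·tridiag(1,0,1) at n=57: λ_k = cos(kπ/58); max |λ| at k=1 ⇒ ρ_J = cos(π/58) ≈ 0.9985334.
1 − cos²(π/58) = sin²(π/58) ⇒ √(1−ρ_J²) = sin(π/58) = 0.0541389.
ω* = 2/(1+0.0541389) = 1.8972832
At ω = 1.8972832 every |λ(B_ω)| = ω−1, so ρ_SOR = 0.8972832.
Need (0.8972832)^m ≤ 10^(−6): m ≥ 6·ln10/|ln 0.8972832| = 13.8155/0.108384 = 127.468 ⇒ m = 128.

m = 128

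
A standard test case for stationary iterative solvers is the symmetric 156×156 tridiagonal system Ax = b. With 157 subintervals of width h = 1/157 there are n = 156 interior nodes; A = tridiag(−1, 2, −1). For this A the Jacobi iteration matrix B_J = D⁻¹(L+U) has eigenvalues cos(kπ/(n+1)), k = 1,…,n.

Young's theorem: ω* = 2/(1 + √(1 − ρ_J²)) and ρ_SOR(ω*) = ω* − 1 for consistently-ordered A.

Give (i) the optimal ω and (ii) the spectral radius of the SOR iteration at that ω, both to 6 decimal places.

½·tridiag(1,0,1) at n=156: λ_k = cos(kπ/157); max |λ| at k=1 ⇒ ρ_J = cos(π/157) ≈ 0.999800.
root = sin(π/157) = 0.0200088  (since 1−cos² = sin²).
ω* = 2 / (1 + 0.0200088) = 2 / 1.0200088 ≈ 1.960767.
ρ_SOR = ω* − 1 ≈ 0.960767.

ω* = 1.960767, ρ_SOR = 0.960767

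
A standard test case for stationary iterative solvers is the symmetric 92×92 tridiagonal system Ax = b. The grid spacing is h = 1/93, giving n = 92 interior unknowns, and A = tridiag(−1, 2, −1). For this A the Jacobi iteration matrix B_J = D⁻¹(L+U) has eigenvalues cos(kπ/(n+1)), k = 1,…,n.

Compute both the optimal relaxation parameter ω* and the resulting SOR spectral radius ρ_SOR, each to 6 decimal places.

ω* = 1.934659, ρ_SOR = 0.934659

spectrum of D⁻¹(L+U) = {cos(kπ/93) : 1≤k≤92}; ρ_J = cos(π/93) = 0.999429.
1 − cos²(π/93) = sin²(π/93) ⇒ √(1−ρ_J²) = sin(π/93) = 0.0337741.
ω* = 2/(1+0.0337741) = 1.934659
and ρ(B_{ω*}) = 1.934659 − 1 = 0.934659.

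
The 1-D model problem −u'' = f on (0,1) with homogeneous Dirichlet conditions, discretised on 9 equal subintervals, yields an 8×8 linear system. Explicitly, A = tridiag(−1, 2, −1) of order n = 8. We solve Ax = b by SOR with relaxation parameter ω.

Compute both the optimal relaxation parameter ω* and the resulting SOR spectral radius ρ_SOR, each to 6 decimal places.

½·tridiag(1,0,1) at n=8: λ_k = cos(kπ/9); max |λ| at k=1 ⇒ ρ_J = cos(π/9) ≈ 0.939693.
1 − cos²(π/9) = sin²(π/9) ⇒ √(1−ρ_J²) = sin(π/9) = 0.3420201.
So ω* = 2/1.3420201 = 1.490291 (Young).
ρ_SOR = ω* − 1 ≈ 0.490291.

ω* = 1.490291, ρ_SOR = 0.490291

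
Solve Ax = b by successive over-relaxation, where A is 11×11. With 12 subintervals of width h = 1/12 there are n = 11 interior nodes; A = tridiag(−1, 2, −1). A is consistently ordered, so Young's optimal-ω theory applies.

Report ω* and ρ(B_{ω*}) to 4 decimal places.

[ρ_J] n=11: ρ(B_J) = cos(π/(n+1)) = cos(π/12) = 0.9659.
1 − cos²(π/12) = sin²(π/12) ⇒ √(1−ρ_J²) = sin(π/12) = 0.25882.
[ω*] 2 ÷ (1 + 0.25882) = 2 ÷ 1.25882 = 1.5888.
Hence ρ(B_{ω*}) = 1.5888 − 1 = 0.5888.

ω* = 1.5888, ρ_SOR = 0.5888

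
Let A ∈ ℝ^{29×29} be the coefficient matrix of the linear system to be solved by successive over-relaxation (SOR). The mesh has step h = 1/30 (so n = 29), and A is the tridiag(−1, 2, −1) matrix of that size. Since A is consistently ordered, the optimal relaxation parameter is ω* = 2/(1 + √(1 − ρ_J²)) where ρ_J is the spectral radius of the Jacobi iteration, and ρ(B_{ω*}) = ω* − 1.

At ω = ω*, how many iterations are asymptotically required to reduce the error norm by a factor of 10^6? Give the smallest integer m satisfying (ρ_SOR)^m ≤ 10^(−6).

m = 66

With n=29, ρ(Jacobi) = cos(π/30) = 0.9945219.
√(1−ρ_J²) simplifies to sin(π/30) = 0.1045285.
ω* = 2/(1+0.1045285) = 1.8107274
and ρ(B_{ω*}) = 1.8107274 − 1 = 0.8107274.
(0.8107274)^m ≤ 10^{−6}  ⇒  m·ln(0.8107274) ≤ −6·ln10  ⇒  m ≥ 65.844  ⇒  m = 66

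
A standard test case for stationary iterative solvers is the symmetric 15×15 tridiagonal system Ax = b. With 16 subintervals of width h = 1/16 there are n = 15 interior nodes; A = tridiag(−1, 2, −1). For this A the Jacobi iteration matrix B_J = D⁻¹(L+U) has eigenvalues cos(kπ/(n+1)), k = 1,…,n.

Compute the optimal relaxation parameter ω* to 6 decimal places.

n=15: λ(B_J) = 1 − λ(A)/2 = cos(kπ/16); k=1 gives ρ_J = 0.980785.
√(1−ρ_J²) simplifies to sin(π/16) = 0.1950903.
So ω* = 2/1.1950903 = 1.673514 (Young).
Hence ρ(B_{ω*}) = 1.673514 − 1 = 0.673514.

ω* = 1.673514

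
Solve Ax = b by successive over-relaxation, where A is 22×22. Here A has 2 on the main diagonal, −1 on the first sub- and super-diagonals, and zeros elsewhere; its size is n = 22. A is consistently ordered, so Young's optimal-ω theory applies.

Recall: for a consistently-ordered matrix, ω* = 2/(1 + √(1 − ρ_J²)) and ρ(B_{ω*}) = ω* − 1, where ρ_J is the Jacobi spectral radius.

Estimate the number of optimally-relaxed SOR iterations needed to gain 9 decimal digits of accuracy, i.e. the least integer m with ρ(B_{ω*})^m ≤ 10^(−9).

m = 76

spectrum of D⁻¹(L+U) = {cos(kπ/23) : 1≤k≤22}; ρ_J = cos(π/23) = 0.9906859.
root = sin(π/23) = 0.1361666  (since 1−cos² = sin²).
So ω* = 2/1.1361666 = 1.7603052 (Young).
Hence ρ(B_{ω*}) = 1.7603052 − 1 = 0.7603052.
9·ln10 = 20.7233; −ln(0.7603052) = 0.274035; m = ⌈20.7233/0.274035⌉ = ⌈75.623⌉ = 76.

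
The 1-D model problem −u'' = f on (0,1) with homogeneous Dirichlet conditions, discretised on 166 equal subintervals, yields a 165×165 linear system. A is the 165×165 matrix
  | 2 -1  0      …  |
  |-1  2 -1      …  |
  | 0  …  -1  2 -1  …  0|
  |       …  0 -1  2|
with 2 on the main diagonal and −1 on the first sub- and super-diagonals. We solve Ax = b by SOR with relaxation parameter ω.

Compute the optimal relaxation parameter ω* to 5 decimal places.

ω* = 1.96285

ρ_J = max_k |cos(kπ/166)| = cos(π/166) = 0.99982
√(1−ρ_J²) simplifies to sin(π/166) = 0.018924.
[ω*] 2 ÷ (1 + 0.018924) = 2 ÷ 1.018924 = 1.96285.
At ω = 1.96285 every |λ(B_ω)| = ω−1, so ρ_SOR = 0.96285.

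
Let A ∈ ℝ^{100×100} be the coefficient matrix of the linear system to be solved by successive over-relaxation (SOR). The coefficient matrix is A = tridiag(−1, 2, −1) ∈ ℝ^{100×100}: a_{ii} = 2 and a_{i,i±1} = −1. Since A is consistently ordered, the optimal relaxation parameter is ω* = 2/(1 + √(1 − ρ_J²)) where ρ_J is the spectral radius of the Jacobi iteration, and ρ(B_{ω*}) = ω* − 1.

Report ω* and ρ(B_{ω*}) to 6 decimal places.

ω* = 1.939676, ρ_SOR = 0.939676

[ρ_J] n=100: ρ(B_J) = cos(π/(n+1)) = cos(π/101) = 0.999516.
√(1−ρ_J²) = |sin(π/101)| = 0.0310999
ω* = 2 / (1 + 0.0310999) = 2 / 1.0310999 ≈ 1.939676.
ρ(B_{ω*}) = ω*−1 = 0.939676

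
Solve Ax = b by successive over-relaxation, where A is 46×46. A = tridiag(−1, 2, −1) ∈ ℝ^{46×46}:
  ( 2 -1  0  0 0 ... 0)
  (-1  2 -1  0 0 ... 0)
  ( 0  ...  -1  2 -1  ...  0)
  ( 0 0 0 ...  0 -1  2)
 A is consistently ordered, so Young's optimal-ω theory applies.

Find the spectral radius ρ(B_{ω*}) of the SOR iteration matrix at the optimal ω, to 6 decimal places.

With n=46, ρ(Jacobi) = cos(π/47) = 0.997767.
root = sin(π/47) = 0.0667926  (since 1−cos² = sin²).
[ω*] 2 ÷ (1 + 0.0667926) = 2 ÷ 1.0667926 = 1.874779.
At ω = 1.874779 every |λ(B_ω)| = ω−1, so ρ_SOR = 0.874779.

ρ_SOR = 0.874779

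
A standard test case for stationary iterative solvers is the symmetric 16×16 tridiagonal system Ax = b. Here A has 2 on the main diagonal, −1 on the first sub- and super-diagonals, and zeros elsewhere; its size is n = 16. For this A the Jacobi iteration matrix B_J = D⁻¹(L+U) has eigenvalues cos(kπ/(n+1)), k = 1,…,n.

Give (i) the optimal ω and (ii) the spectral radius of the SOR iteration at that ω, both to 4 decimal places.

n=16: λ(B_J) = 1 − λ(A)/2 = cos(kπ/17); k=1 gives ρ_J = 0.9830.
√(1−ρ_J²) simplifies to sin(π/17) = 0.18375.
ω* = 2/(1+0.18375) = 1.6895
and ρ(B_{ω*}) = 1.6895 − 1 = 0.6895.

ω* = 1.6895, ρ_SOR = 0.6895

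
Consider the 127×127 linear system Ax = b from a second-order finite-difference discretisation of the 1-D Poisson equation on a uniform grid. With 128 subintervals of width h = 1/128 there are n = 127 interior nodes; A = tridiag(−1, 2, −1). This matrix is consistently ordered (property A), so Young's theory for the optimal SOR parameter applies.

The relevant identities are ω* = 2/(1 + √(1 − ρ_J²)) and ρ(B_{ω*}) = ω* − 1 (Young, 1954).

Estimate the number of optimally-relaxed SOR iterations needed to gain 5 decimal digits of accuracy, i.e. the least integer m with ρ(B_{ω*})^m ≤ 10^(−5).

m = 235

B_J for the 127×127 system has eigenvalues cos(kπ/128); ρ_J = cos(π/128) = 0.9996988.
root = sin(π/128) = 0.0245412  (since 1−cos² = sin²).
ω* = 2 / (1 + 0.0245412) = 2 / 1.0245412 ≈ 1.9520933.
ρ(B_{ω*}) = ω*−1 = 0.9520933
ρ_SOR^m ≤ 10^(−5) ⇔ m ≥ 5·ln10/(−ln 0.9520933) = 11.5129/0.0490922 = 234.516; m = ⌈234.516⌉ = 235.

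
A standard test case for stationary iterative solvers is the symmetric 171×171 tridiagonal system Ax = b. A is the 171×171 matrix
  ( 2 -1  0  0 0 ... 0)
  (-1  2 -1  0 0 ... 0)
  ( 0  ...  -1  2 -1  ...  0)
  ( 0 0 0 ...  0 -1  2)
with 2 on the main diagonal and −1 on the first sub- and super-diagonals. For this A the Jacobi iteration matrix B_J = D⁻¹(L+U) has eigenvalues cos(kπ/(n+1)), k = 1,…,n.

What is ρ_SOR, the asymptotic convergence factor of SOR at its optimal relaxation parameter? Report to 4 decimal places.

B_J for the 171×171 system has eigenvalues cos(kπ/172); ρ_J = cos(π/172) = 0.9998.
√(1−ρ_J²) simplifies to sin(π/172) = 0.01826.
ω* = 2/(1+0.01826) = 1.9641
Hence ρ(B_{ω*}) = 1.9641 − 1 = 0.9641.

ρ_SOR = 0.9641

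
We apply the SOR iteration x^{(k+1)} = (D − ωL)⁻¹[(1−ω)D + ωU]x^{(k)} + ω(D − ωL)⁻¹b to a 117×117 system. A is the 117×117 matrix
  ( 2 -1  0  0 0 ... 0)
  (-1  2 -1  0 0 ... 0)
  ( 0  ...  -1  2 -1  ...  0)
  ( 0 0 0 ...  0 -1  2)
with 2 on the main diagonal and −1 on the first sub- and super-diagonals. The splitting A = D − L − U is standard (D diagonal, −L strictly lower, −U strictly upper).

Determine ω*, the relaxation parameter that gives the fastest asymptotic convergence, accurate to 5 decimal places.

With n=117, ρ(Jacobi) = cos(π/118) = 0.99965.
root = sin(π/118) = 0.026621  (since 1−cos² = sin²).
ω* = 2/(1+0.026621) = 1.94814
Hence ρ(B_{ω*}) = 1.94814 − 1 = 0.94814.

ω* = 1.94814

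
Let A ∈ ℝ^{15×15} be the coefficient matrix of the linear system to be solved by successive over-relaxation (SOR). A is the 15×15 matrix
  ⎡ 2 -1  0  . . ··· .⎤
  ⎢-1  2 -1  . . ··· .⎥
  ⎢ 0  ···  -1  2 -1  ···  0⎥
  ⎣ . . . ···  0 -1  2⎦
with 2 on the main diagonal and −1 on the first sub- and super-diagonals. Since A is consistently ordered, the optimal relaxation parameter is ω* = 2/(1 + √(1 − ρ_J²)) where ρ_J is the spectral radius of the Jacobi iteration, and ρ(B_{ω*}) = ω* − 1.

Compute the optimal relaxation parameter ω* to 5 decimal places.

[ρ_J] n=15: ρ(B_J) = cos(π/(n+1)) = cos(π/16) = 0.98079.
1 − cos²(π/16) = sin²(π/16) ⇒ √(1−ρ_J²) = sin(π/16) = 0.195090.
ω* = 2/(1+0.195090) = 1.67351
[ρ_SOR] ω* − 1 = 0.67351.

ω* = 1.67351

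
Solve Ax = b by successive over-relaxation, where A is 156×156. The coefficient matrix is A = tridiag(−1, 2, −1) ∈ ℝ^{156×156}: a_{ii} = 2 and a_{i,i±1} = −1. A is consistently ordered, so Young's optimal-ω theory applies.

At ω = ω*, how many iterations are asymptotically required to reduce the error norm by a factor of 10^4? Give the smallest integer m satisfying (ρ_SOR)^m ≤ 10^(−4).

ρ_J = max_k |cos(kπ/157)| = cos(π/157) = 0.9997998
√(1−ρ_J²) simplifies to sin(π/157) = 0.0200088.
Young: ω* = 2/(1+√(1−ρ_J²)) = 2/(1+0.0200088) = 2/1.0200088 = 1.9607674.
ρ_SOR = ω* − 1 = 1.9607674 − 1 = 0.9607674.
For 4 digits: m = 4·ln10 / (−ln 0.9607674) = 9.21034/0.0400229 = 230.127; round up → m = 231.

m = 231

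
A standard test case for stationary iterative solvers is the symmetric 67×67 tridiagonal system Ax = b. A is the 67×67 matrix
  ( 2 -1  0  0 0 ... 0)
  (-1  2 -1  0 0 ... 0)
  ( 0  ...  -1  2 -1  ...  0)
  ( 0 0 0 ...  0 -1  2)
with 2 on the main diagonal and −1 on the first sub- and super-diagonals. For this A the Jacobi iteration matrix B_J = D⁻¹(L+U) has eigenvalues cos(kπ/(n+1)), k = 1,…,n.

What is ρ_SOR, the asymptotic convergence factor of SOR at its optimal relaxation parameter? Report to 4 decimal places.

ρ_SOR = 0.9117

[ρ_J] n=67: ρ(B_J) = cos(π/(n+1)) = cos(π/68) = 0.9989.
√(1 − cos²(π/68)) = sin(π/68) ≈ 0.04618.
ω* = 2/(1 + 0.04618) = 2/1.04618 = 1.9117.
ρ_SOR = ω* − 1 = 1.9117 − 1 = 0.9117.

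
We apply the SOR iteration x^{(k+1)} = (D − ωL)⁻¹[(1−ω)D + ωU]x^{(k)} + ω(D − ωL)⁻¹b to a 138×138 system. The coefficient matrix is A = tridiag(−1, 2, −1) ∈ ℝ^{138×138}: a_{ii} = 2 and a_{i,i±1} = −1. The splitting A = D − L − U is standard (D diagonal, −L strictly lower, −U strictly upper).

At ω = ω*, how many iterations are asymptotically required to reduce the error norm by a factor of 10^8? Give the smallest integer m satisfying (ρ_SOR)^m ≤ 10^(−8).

m = 408

n=138: λ(B_J) = 1 − λ(A)/2 = cos(kπ/139); k=1 gives ρ_J = 0.9997446.
1 − cos²(π/139) = sin²(π/139) ⇒ √(1−ρ_J²) = sin(π/139) = 0.0225995.
ω* = 2 / (1 + 0.0225995) = 2 / 1.0225995 ≈ 1.9557999.
ρ_SOR = ω* − 1 ≈ 0.9557999.
m ≥ 8·ln10 / (−ln 0.9557999) = 407.477; smallest integer m = 408.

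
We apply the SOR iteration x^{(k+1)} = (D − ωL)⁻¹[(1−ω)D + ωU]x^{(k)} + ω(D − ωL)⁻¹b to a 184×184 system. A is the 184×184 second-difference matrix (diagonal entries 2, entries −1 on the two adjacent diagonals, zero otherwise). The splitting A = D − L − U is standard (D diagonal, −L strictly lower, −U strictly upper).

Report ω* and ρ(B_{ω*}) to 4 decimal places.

½·tridiag(1,0,1) at n=184: λ_k = cos(kπ/185); max |λ| at k=1 ⇒ ρ_J = cos(π/185) ≈ 0.9999.
√(1−ρ_J²) simplifies to sin(π/185) = 0.01698.
Then 2/(1+√(1−ρ_J²)) = 2/(1+0.01698); ω* = 2/1.01698 = 1.9666.
Hence ρ(B_{ω*}) = 1.9666 − 1 = 0.9666.

ω* = 1.9666, ρ_SOR = 0.9666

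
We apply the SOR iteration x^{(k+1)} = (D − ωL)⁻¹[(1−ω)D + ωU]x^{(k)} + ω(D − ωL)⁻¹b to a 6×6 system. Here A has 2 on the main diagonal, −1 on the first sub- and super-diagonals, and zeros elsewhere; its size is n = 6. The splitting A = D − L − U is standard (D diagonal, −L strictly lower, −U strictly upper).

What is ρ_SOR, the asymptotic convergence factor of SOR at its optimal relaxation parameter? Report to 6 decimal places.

ρ_SOR = 0.394813

½·tridiag(1,0,1) at n=6: λ_k = cos(kπ/7); max |λ| at k=1 ⇒ ρ_J = cos(π/7) ≈ 0.900969.
root = sin(π/7) = 0.4338837  (since 1−cos² = sin²).
ω* = 2/(1+0.4338837) = 1.394813
ρ_SOR = ω* − 1 = 1.394813 − 1 = 0.394813.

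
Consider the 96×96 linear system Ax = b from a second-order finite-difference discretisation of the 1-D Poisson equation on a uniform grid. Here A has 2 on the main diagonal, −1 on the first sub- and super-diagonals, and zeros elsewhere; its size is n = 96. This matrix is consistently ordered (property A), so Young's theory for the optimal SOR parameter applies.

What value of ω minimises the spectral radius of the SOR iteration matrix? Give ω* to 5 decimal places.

n=96: λ(B_J) = 1 − λ(A)/2 = cos(kπ/97); k=1 gives ρ_J = 0.99948.
√(1−ρ_J²) simplifies to sin(π/97) = 0.032382.
[ω*] 2 ÷ (1 + 0.032382) = 2 ÷ 1.032382 = 1.93727.
At ω = 1.93727 every |λ(B_ω)| = ω−1, so ρ_SOR = 0.93727.

ω* = 1.93727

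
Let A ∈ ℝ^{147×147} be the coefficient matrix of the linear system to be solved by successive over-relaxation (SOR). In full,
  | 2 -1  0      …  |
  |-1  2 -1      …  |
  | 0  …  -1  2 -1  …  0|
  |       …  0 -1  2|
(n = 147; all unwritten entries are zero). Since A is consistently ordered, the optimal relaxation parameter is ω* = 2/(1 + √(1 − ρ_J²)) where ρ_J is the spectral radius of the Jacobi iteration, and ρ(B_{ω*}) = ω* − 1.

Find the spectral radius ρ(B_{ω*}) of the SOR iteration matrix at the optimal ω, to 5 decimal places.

With n=147, ρ(Jacobi) = cos(π/148) = 0.99977.
1 − cos²(π/148) = sin²(π/148) ⇒ √(1−ρ_J²) = sin(π/148) = 0.021225.
ω* = 2 / (1 + 0.021225) = 2 / 1.021225 ≈ 1.95843.
and ρ(B_{ω*}) = 1.95843 − 1 = 0.95843.

ρ_SOR = 0.95843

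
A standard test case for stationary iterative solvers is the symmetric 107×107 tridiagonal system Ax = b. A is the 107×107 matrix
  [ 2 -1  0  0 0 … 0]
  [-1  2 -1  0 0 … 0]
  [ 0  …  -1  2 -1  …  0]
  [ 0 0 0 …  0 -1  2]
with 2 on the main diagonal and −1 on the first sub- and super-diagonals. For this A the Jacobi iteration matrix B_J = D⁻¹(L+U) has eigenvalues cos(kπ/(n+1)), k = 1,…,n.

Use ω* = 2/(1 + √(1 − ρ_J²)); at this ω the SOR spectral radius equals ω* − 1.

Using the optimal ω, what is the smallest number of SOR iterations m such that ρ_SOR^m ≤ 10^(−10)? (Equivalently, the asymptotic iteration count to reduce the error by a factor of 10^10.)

B_J for the 107×107 system has eigenvalues cos(kπ/108); ρ_J = cos(π/108) = 0.9995770.
√(1−ρ_J²) = |sin(π/108)| = 0.0290847
ω* = 2/(1+0.0290847) = 1.9434746
ρ_SOR = ω* − 1 = 1.9434746 − 1 = 0.9434746.
Need (0.9434746)^m ≤ 10^(−10): m ≥ 10·ln10/|ln 0.9434746| = 23.0259/0.0581858 = 395.731 ⇒ m = 396.

m = 396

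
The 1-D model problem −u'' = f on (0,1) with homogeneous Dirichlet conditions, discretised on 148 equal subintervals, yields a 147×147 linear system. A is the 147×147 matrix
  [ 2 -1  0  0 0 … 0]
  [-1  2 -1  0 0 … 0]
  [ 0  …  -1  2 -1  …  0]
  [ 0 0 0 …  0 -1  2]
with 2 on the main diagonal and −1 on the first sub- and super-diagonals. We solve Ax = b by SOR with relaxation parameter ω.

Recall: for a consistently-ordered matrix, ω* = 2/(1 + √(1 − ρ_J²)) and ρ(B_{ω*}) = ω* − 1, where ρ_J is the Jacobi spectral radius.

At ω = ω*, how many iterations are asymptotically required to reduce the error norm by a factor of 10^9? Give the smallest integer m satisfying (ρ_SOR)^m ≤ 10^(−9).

[ρ_J] n=147: ρ(B_J) = cos(π/(n+1)) = cos(π/148) = 0.9997747.
√(1 − cos²(π/148)) = sin(π/148) ≈ 0.0212254.
ω* = 2/(1 + 0.0212254) = 2/1.0212254 = 1.9584315.
ρ(B_{ω*}) = ω*−1 = 0.9584315
For 9 digits: m = 9·ln10 / (−ln 0.9584315) = 20.7233/0.0424572 = 488.099; round up → m = 489.

m = 489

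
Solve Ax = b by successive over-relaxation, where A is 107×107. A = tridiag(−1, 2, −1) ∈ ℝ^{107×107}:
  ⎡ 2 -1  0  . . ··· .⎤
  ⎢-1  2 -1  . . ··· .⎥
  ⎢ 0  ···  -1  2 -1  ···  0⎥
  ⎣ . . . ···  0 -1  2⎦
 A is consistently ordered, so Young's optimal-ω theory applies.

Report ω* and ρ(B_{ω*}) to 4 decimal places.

ω* = 1.9435, ρ_SOR = 0.9435

With n=107, ρ(Jacobi) = cos(π/108) = 0.9996.
√(1−ρ_J²) = |sin(π/108)| = 0.02908
[ω*] 2 ÷ (1 + 0.02908) = 2 ÷ 1.02908 = 1.9435.
ρ(B_{ω*}) = ω*−1 = 0.9435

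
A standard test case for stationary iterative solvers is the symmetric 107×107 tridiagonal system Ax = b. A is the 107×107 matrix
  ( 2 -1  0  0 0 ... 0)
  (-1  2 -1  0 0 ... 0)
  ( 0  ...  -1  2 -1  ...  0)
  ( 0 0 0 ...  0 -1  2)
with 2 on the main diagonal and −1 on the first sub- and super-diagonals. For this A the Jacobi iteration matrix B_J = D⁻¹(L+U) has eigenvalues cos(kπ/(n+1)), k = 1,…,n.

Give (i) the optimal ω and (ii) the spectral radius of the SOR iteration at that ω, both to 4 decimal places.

ω* = 1.9435, ρ_SOR = 0.9435

ρ_J = max_k |cos(kπ/108)| = cos(π/108) = 0.9996
root = sin(π/108) = 0.02908  (since 1−cos² = sin²).
ω* = 2/(1 + 0.02908) = 2/1.02908 = 1.9435.
Hence ρ(B_{ω*}) = 1.9435 − 1 = 0.9435.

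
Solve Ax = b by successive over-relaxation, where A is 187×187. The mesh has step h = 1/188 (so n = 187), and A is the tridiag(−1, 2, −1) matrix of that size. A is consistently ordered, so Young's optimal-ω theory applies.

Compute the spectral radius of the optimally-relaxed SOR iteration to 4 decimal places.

B_J for the 187×187 system has eigenvalues cos(kπ/188); ρ_J = cos(π/188) = 0.9999.
√(1−ρ_J²) = |sin(π/188)| = 0.01671
Young: ω* = 2/(1+√(1−ρ_J²)) = 2/(1+0.01671) = 2/1.01671 = 1.9671.
and ρ(B_{ω*}) = 1.9671 − 1 = 0.9671.

ρ_SOR = 0.9671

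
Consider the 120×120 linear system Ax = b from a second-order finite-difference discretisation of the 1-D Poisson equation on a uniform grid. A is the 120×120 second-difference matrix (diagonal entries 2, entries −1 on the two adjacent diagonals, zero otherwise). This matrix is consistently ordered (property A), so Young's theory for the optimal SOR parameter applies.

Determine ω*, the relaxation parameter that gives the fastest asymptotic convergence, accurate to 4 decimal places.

B_J for the 120×120 system has eigenvalues cos(kπ/121); ρ_J = cos(π/121) = 0.9997.
√(1−ρ_J²) simplifies to sin(π/121) = 0.02596.
ω* = 2/(1 + 0.02596) = 2/1.02596 = 1.9494.
ρ_SOR = ω* − 1 = 1.9494 − 1 = 0.9494.

ω* = 1.9494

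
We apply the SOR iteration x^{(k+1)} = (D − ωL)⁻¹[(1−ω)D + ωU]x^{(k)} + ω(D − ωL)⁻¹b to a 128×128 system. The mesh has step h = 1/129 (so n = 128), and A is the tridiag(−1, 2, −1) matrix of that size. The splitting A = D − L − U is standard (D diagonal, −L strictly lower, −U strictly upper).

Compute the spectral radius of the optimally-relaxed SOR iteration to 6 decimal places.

[ρ_J] n=128: ρ(B_J) = cos(π/(n+1)) = cos(π/129) = 0.999703.
√(1 − cos²(π/129)) = sin(π/129) ≈ 0.0243510.
So ω* = 2/1.0243510 = 1.952456 (Young).
ρ_SOR = ω* − 1 ≈ 0.952456.

ρ_SOR = 0.952456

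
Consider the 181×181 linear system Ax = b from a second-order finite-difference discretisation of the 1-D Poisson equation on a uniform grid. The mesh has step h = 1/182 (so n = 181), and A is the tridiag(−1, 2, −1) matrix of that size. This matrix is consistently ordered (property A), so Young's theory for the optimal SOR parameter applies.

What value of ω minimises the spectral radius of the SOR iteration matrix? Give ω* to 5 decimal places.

ω* = 1.96606

ρ_J = max_k |cos(kπ/182)| = cos(π/182) = 0.99985
√(1−ρ_J²) = |sin(π/182)| = 0.017261
ω* = 2/(1+0.017261) = 1.96606
ρ_SOR = ω* − 1 ≈ 0.96606.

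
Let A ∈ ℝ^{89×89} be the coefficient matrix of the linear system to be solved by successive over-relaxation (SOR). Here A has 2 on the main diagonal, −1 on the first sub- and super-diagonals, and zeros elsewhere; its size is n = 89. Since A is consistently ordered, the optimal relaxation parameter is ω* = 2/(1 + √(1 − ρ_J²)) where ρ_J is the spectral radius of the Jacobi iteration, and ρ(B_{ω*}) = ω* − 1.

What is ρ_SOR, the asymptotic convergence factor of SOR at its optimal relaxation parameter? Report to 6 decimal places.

½·tridiag(1,0,1) at n=89: λ_k = cos(kπ/90); max |λ| at k=1 ⇒ ρ_J = cos(π/90) ≈ 0.999391.
√(1−ρ_J²) = |sin(π/90)| = 0.0348995
ω* = 2/(1 + 0.0348995) = 2/1.0348995 = 1.932555.
and ρ(B_{ω*}) = 1.932555 − 1 = 0.932555.

ρ_SOR = 0.932555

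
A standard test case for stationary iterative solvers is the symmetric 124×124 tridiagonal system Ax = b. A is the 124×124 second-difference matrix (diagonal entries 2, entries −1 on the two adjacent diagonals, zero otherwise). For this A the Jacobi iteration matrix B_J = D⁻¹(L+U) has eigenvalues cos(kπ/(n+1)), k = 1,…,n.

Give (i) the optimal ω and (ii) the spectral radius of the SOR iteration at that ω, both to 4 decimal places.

With n=124, ρ(Jacobi) = cos(π/125) = 0.9997.
root = sin(π/125) = 0.02513  (since 1−cos² = sin²).
Then 2/(1+√(1−ρ_J²)) = 2/(1+0.02513); ω* = 2/1.02513 = 1.9510.
ρ_SOR = ω* − 1 ≈ 0.9510.

ω* = 1.9510, ρ_SOR = 0.9510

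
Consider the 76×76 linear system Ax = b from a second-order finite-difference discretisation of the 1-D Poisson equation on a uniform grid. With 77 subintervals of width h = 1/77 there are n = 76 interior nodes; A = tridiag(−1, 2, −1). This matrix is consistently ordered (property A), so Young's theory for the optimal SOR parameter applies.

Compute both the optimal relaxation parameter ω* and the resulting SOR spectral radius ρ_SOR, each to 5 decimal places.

[ρ_J] n=76: ρ(B_J) = cos(π/(n+1)) = cos(π/77) = 0.99917.
√(1−ρ_J²) = |sin(π/77)| = 0.040789
ω* = 2 / (1 + 0.040789) = 2 / 1.040789 ≈ 1.92162.
ρ_SOR = ω* − 1 = 1.92162 − 1 = 0.92162.

ω* = 1.92162, ρ_SOR = 0.92162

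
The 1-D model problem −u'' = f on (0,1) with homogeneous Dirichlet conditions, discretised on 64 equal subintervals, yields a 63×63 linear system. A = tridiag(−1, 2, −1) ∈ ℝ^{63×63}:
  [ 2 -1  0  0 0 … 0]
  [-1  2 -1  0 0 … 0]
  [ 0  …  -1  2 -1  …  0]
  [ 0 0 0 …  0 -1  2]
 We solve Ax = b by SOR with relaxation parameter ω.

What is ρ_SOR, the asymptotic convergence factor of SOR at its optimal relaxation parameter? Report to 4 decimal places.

With n=63, ρ(Jacobi) = cos(π/64) = 0.9988.
1 − cos²(π/64) = sin²(π/64) ⇒ √(1−ρ_J²) = sin(π/64) = 0.04907.
[ω*] 2 ÷ (1 + 0.04907) = 2 ÷ 1.04907 = 1.9065.
ρ(B_{ω*}) = ω*−1 = 0.9065

ρ_SOR = 0.9065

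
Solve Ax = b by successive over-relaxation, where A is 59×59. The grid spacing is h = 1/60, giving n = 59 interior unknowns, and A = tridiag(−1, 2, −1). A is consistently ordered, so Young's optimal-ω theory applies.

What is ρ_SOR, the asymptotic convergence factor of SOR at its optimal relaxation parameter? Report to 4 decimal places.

ρ_SOR = 0.9005

½·tridiag(1,0,1) at n=59: λ_k = cos(kπ/60); max |λ| at k=1 ⇒ ρ_J = cos(π/60) ≈ 0.9986.
1 − cos²(π/60) = sin²(π/60) ⇒ √(1−ρ_J²) = sin(π/60) = 0.05234.
So ω* = 2/1.05234 = 1.9005 (Young).
Hence ρ(B_{ω*}) = 1.9005 − 1 = 0.9005.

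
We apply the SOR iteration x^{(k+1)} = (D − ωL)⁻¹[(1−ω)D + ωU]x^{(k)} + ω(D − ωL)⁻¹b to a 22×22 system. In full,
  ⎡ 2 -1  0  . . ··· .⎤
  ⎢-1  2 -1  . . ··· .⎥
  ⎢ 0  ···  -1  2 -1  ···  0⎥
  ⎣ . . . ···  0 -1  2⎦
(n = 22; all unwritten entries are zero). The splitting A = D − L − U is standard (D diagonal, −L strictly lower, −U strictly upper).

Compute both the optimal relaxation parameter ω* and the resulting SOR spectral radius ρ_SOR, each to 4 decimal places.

n=22: λ(B_J) = 1 − λ(A)/2 = cos(kπ/23); k=1 gives ρ_J = 0.9907.
√(1−ρ_J²) = |sin(π/23)| = 0.13617
Young: ω* = 2/(1+√(1−ρ_J²)) = 2/(1+0.13617) = 2/1.13617 = 1.7603.
ρ(B_{ω*}) = ω*−1 = 0.7603

ω* = 1.7603, ρ_SOR = 0.7603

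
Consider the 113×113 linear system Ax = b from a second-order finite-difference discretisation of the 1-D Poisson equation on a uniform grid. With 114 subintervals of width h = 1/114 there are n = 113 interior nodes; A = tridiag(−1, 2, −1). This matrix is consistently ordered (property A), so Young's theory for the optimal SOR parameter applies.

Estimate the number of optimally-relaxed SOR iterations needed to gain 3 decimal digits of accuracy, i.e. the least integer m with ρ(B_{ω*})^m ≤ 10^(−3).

m = 126

With n=113, ρ(Jacobi) = cos(π/114) = 0.9996203.
√(1−ρ_J²) simplifies to sin(π/114) = 0.0275543.
ω* = 2/(1 + 0.0275543) = 2/1.0275543 = 1.9463692.
At ω = 1.9463692 every |λ(B_ω)| = ω−1, so ρ_SOR = 0.9463692.
m ≥ 3·ln10 / (−ln 0.9463692) = 125.317; smallest integer m = 126.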